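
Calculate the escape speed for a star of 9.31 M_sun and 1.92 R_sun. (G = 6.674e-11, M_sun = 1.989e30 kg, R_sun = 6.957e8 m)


M = 9.31 * 1.989e30 kg = 1.851759e+31 kg; R = 1.92 * 6.957e8 m = 1.335744e+09 m. v_esc = sqrt(2GM/R) = sqrt(2 * 6.674e-11 * 1.851759e+31 / 1.335744e+09) = 1.360e+06

1.360e+06 m/s


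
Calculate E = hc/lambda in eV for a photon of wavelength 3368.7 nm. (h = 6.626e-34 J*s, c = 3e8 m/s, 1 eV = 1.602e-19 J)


E = hc/lambda = 6.626e-34 * 3e8 / 3.369e-06 = 5.901e-20 J = 0.3683 eV

0.3683 eV


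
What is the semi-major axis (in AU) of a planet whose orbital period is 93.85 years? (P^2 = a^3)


a = P^(2/3) = 93.85^(2/3) = 20.6517

20.6517 AU


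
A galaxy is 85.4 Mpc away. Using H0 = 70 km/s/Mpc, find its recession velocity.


v = H0 * d = 70 * 85.4 = 5978.0

5978.0 km/s


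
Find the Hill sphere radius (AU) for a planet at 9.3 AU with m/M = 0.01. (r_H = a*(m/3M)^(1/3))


r_H = a * (m/3M)^(1/3) = 9.3 * (0.01/3)^(1/3) = 1.3892

1.3892 AU


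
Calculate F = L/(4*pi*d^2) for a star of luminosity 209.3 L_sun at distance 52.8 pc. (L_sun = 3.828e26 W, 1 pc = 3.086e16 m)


F = L / (4*pi*d^2) = 8.012e+28 / (4*pi*(1.629e+18)^2) = 2.401e-09

2.401e-09 W/m^2


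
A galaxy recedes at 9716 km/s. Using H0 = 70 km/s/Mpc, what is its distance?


d = v / H0 = 9716 / 70 = 138.8

138.8 Mpc


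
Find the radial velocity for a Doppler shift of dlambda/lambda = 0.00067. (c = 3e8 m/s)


v = (dlambda/lambda) * c = 0.00067 * 3e8 = 201000.0

201000.0 m/s


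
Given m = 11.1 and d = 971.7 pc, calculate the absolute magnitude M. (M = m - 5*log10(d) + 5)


M = m - 5*log10(d) + 5 = 11.1 - 5*log10(971.7) + 5 = 1.1623

1.1623


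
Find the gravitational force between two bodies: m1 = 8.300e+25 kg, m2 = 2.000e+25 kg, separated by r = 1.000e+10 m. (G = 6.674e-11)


F = G*m1*m2/r^2 = 6.674e-11 * 8.300e+25 * 2.000e+25 / (1.000e+10)^2 = 6.674e-11 * 1.660e+51 / 1.000e+20 = 1.108e+21

1.108e+21 N


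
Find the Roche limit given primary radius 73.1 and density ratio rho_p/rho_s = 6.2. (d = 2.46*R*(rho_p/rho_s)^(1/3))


d_Roche = 2.46 * 73.1 * 6.2^(1/3) = 330.3566

330.3566


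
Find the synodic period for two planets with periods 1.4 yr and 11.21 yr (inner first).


1/P_syn = |1/P1 - 1/P2| = |1/1.4 - 1/11.21| => P_syn = 1.5998

1.5998 years


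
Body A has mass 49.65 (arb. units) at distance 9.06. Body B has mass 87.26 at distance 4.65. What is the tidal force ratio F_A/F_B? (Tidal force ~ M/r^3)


Ratio = (M1/r1^3) / (M2/r2^3) = (49.65/9.06^3) / (87.26/4.65^3) = 0.0769

0.0769


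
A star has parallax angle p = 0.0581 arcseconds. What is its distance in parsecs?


d = 1/p = 1/0.0581 = 17.2117

17.2117 pc


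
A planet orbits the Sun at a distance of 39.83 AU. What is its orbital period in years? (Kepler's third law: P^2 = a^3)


P = a^(3/2) = 39.83^1.5 = 251.3712

251.3712 years


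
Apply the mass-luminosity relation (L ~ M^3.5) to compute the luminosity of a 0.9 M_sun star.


L/L_sun = (M/M_sun)^3.5 = 0.9^3.5 = 0.6916

0.6916 L_sun


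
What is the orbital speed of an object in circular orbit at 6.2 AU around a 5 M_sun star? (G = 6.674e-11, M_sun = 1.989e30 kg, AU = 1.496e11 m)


v = sqrt(GM/r) = sqrt(6.674e-11 * 9.945e+30 / 9.275e+11) = 26750.6201

26750.6201 m/s


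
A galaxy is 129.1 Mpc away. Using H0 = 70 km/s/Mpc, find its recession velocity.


v = H0 * d = 70 * 129.1 = 9037.0

9037.0 km/s


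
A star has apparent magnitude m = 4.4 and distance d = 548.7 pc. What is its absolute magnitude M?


M = m - 5*log10(d) + 5 = 4.4 - 5*log10(548.7) + 5 = -4.2967

-4.2967


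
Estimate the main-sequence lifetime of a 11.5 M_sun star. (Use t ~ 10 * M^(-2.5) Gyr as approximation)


t = 10 * M^(-2.5) = 10 * 11.5^(-2.5) = 0.0223

0.0223 Gyr


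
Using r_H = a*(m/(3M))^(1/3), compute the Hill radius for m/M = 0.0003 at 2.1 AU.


r_H = a * (m/3M)^(1/3) = 2.1 * (0.0003/3)^(1/3) = 0.0975

0.0975 AU


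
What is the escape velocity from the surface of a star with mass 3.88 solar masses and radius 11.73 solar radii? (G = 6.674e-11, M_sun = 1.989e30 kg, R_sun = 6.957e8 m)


M = 3.88 * 1.989e30 kg = 7.71732e+30 kg; R = 11.73 * 6.957e8 m = 8.160561e+09 m. v_esc = sqrt(2GM/R) = sqrt(2 * 6.674e-11 * 7.71732e+30 / 8.160561e+09) = 355288.6597

355288.6597 m/s


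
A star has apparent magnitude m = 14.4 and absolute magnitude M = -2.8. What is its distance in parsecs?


d = 10^((m - M + 5)/5) = 10^((14.4 - -2.8 + 5)/5) = 27542.287

27542.287 pc


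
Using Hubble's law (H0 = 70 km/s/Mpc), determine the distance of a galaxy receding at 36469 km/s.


d = v / H0 = 36469 / 70 = 520.9857

520.9857 Mpc


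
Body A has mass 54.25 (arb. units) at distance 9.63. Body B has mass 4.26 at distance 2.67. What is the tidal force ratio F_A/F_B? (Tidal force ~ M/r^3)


Ratio = (M1/r1^3) / (M2/r2^3) = (54.25/9.63^3) / (4.26/2.67^3) = 0.2714

0.2714


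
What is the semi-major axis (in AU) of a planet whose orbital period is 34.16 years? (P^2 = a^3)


a = P^(2/3) = 34.16^(2/3) = 10.528

10.528 AU


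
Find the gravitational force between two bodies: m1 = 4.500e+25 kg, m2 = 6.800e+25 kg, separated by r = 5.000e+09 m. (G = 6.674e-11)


F = G*m1*m2/r^2 = 6.674e-11 * 4.500e+25 * 6.800e+25 / (5.000e+09)^2 = 6.674e-11 * 3.060e+51 / 2.500e+19 = 8.169e+21

8.169e+21 N


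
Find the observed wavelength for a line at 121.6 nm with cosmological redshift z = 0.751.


lam_obs = lam_emit * (1 + z) = 121.6 * (1 + 0.751) = 212.9216

212.9216 nm


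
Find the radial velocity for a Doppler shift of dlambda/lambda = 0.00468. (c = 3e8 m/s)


v = (dlambda/lambda) * c = 0.00468 * 3e8 = 1.404e+06

1.404e+06 m/s


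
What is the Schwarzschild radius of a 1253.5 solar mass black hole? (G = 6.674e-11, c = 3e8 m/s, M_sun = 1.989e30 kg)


M = 1253.5 * 1.989e30 kg = 2.4932115e+33 kg. rs = 2GM/c^2 = 2 * 6.674e-11 * 2.4932115e+33 / (3e8)^2 = 3.698e+06

3.698e+06 m


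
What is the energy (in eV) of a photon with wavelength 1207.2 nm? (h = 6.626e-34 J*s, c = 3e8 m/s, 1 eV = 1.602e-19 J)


E = hc/lambda = 6.626e-34 * 3e8 / 1.207e-06 = 1.647e-19 J = 1.0279 eV

1.0279 eV


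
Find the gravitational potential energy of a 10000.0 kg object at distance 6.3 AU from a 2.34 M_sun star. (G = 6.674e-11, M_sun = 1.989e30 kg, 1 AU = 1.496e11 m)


M = 2.34 * 1.989e30 kg = 4.65426e+30 kg; r = 6.3 AU * 1.496e11 m/AU = 9.4248e+11 m. U = -GM*m/r = -(6.674e-11 * 4.65426e+30 * 10000.0) / 9.4248e+11 = -3.296e+12

-3.296e+12 J


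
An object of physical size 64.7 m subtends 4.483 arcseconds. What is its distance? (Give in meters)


D = size / theta_rad, theta_rad = 4.483 * pi/(180*3600) = 2.173e-05, D = 2.977e+06

2.977e+06 m


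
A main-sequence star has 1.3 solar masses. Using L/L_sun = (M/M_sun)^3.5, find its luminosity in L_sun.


L/L_sun = (M/M_sun)^3.5 = 1.3^3.5 = 2.505

2.505 L_sun


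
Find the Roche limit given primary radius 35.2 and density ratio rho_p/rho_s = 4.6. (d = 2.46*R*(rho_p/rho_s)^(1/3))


d_Roche = 2.46 * 35.2 * 4.6^(1/3) = 144.0115

144.0115


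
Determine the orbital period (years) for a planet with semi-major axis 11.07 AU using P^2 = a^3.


P = a^(3/2) = 11.07^1.5 = 36.8317

36.8317 years


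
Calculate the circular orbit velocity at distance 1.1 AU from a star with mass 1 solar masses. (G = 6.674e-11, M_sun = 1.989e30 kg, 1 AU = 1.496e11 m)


v = sqrt(GM/r) = sqrt(6.674e-11 * 1.989e+30 / 1.646e+11) = 28401.9627

28401.9627 m/s


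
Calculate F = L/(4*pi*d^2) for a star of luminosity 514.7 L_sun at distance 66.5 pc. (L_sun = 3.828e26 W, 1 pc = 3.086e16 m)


F = L / (4*pi*d^2) = 1.970e+29 / (4*pi*(2.052e+18)^2) = 3.723e-09

3.723e-09 W/m^2


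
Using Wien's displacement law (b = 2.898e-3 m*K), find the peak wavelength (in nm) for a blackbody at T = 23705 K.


lam_max = b / T = 2.898e-3 / 23705 = 1.223e-07 m = 122.2527 nm

122.2527 nm


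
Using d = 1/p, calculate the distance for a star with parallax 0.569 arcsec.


d = 1/p = 1/0.569 = 1.7575

1.7575 pc


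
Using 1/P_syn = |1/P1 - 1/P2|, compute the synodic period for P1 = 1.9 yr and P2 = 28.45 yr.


1/P_syn = |1/P1 - 1/P2| = |1/1.9 - 1/28.45| => P_syn = 2.036

2.036 years


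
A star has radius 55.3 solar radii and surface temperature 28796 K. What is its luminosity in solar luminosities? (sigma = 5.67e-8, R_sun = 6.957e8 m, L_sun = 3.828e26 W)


R = 55.3 * 6.957e8 m = 3.847221e+10 m. L = 4*pi*R^2*sigma*T^4 = 4*pi*(3.847221e+10)^2 * 5.67e-8 * 28796^4 = 7.251299645e+32 W. L/L_sun = 7.251299645e+32 / 3.828e26 = 1.894e+06

1.894e+06 L_sun


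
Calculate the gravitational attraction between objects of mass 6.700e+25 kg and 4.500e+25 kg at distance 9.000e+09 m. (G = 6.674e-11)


F = G*m1*m2/r^2 = 6.674e-11 * 6.700e+25 * 4.500e+25 / (9.000e+09)^2 = 6.674e-11 * 3.015e+51 / 8.100e+19 = 2.484e+21

2.484e+21 N


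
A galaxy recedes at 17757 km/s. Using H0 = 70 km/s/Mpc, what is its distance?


d = v / H0 = 17757 / 70 = 253.6714

253.6714 Mpc


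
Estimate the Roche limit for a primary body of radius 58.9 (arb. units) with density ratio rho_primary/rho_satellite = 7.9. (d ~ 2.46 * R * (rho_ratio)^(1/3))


d_Roche = 2.46 * 58.9 * 7.9^(1/3) = 288.5755

288.5755


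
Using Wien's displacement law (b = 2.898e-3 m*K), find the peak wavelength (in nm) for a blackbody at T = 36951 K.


lam_max = b / T = 2.898e-3 / 36951 = 7.843e-08 m = 78.4282 nm

78.4282 nm


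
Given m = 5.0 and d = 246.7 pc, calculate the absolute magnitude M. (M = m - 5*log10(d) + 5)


M = m - 5*log10(d) + 5 = 5.0 - 5*log10(246.7) + 5 = -1.9608

-1.9608


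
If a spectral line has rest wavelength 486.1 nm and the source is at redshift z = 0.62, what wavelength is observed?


lam_obs = lam_emit * (1 + z) = 486.1 * (1 + 0.62) = 787.482

787.482 nm


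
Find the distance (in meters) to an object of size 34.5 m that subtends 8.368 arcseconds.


D = size / theta_rad, theta_rad = 8.368 * pi/(180*3600) = 4.057e-05, D = 850398.6395

850398.6395 m


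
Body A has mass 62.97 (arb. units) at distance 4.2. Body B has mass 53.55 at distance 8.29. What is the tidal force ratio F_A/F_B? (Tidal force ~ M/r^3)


Ratio = (M1/r1^3) / (M2/r2^3) = (62.97/4.2^3) / (53.55/8.29^3) = 9.0425

9.0425


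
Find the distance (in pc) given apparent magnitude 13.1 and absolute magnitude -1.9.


d = 10^((m - M + 5)/5) = 10^((13.1 - -1.9 + 5)/5) = 10000.0

10000.0 pc


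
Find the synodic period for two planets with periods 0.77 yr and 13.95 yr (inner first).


1/P_syn = |1/P1 - 1/P2| = |1/0.77 - 1/13.95| => P_syn = 0.815

0.815 years


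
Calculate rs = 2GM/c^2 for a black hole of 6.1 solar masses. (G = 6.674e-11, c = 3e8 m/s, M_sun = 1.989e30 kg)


M = 6.1 * 1.989e30 kg = 1.21329e+31 kg. rs = 2GM/c^2 = 2 * 6.674e-11 * 1.21329e+31 / (3e8)^2 = 17994.4388

17994.4388 m


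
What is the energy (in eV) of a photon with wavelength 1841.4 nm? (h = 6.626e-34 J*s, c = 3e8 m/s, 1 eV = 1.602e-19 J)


E = hc/lambda = 6.626e-34 * 3e8 / 1.841e-06 = 1.080e-19 J = 0.6738 eV

0.6738 eV


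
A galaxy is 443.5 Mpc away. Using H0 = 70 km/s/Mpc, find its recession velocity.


v = H0 * d = 70 * 443.5 = 31045.0

31045.0 km/s


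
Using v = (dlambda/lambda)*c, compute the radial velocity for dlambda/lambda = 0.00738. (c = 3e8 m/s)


v = (dlambda/lambda) * c = 0.00738 * 3e8 = 2.214e+06

2.214e+06 m/s


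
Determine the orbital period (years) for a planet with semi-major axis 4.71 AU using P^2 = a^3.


P = a^(3/2) = 4.71^1.5 = 10.2219

10.2219 years


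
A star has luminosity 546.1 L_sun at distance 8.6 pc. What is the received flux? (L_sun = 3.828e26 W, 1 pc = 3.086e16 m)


F = L / (4*pi*d^2) = 2.090e+29 / (4*pi*(2.654e+17)^2) = 2.362e-07

2.362e-07 W/m^2


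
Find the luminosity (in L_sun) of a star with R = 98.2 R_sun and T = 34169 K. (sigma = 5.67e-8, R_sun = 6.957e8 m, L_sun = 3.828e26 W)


R = 98.2 * 6.957e8 m = 6.831774e+10 m. L = 4*pi*R^2*sigma*T^4 = 4*pi*(6.831774e+10)^2 * 5.67e-8 * 34169^4 = 4.533034041e+33 W. L/L_sun = 4.533034041e+33 / 3.828e26 = 1.184e+07

1.184e+07 L_sun


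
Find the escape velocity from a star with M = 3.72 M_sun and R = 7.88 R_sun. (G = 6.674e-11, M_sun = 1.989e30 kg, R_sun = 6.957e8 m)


M = 3.72 * 1.989e30 kg = 7.39908e+30 kg; R = 7.88 * 6.957e8 m = 5.482116e+09 m. v_esc = sqrt(2GM/R) = sqrt(2 * 6.674e-11 * 7.39908e+30 / 5.482116e+09) = 424446.3958

424446.3958 m/s


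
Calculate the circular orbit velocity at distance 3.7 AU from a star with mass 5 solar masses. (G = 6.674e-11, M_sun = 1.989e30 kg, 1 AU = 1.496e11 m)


v = sqrt(GM/r) = sqrt(6.674e-11 * 9.945e+30 / 5.535e+11) = 34628.1138

34628.1138 m/s


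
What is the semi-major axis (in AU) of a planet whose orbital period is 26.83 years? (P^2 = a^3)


a = P^(2/3) = 26.83^(2/3) = 8.9622

8.9622 AU


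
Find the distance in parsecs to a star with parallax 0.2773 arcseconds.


d = 1/p = 1/0.2773 = 3.6062

3.6062 pc


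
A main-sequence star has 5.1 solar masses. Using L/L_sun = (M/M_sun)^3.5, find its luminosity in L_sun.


L/L_sun = (M/M_sun)^3.5 = 5.1^3.5 = 299.5681

299.5681 L_sun


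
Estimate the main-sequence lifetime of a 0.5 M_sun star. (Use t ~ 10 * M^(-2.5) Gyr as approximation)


t = 10 * M^(-2.5) = 10 * 0.5^(-2.5) = 56.5685

56.5685 Gyr


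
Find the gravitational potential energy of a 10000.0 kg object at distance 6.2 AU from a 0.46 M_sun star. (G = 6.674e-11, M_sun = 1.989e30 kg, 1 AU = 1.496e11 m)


M = 0.46 * 1.989e30 kg = 9.1494e+29 kg; r = 6.2 AU * 1.496e11 m/AU = 9.2752e+11 m. U = -GM*m/r = -(6.674e-11 * 9.1494e+29 * 10000.0) / 9.2752e+11 = -6.583e+11

-6.583e+11 J


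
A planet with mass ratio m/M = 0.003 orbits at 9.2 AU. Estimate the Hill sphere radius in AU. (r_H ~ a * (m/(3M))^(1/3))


r_H = a * (m/3M)^(1/3) = 9.2 * (0.003/3)^(1/3) = 0.92

0.92 AU


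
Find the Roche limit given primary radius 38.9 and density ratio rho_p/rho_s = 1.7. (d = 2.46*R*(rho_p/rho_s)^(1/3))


d_Roche = 2.46 * 38.9 * 1.7^(1/3) = 114.2092

114.2092


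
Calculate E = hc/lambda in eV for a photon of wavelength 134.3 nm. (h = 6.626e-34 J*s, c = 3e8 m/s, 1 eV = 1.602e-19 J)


E = hc/lambda = 6.626e-34 * 3e8 / 1.343e-07 = 1.480e-18 J = 9.2392 eV

9.2392 eV


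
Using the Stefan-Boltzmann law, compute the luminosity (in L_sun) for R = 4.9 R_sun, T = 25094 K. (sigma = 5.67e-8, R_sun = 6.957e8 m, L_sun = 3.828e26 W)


R = 4.9 * 6.957e8 m = 3.40893e+09 m. L = 4*pi*R^2*sigma*T^4 = 4*pi*(3.40893e+09)^2 * 5.67e-8 * 25094^4 = 3.283285618e+30 W. L/L_sun = 3.283285618e+30 / 3.828e26 = 8577.0262

8577.0262 L_sun


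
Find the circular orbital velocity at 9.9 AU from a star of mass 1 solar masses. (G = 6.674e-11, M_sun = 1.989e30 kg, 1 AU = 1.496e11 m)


v = sqrt(GM/r) = sqrt(6.674e-11 * 1.989e+30 / 1.481e+12) = 9467.3209

9467.3209 m/s


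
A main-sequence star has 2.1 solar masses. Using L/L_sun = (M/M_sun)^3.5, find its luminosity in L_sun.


L/L_sun = (M/M_sun)^3.5 = 2.1^3.5 = 13.4205

13.4205 L_sun


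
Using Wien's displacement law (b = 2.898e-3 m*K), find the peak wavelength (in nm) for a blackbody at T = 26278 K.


lam_max = b / T = 2.898e-3 / 26278 = 1.103e-07 m = 110.2824 nm

110.2824 nm


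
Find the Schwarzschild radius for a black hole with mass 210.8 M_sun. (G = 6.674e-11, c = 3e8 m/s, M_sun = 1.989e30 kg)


M = 210.8 * 1.989e30 kg = 4.192812e+32 kg. rs = 2GM/c^2 = 2 * 6.674e-11 * 4.192812e+32 / (3e8)^2 = 621840.6064

621840.6064 m


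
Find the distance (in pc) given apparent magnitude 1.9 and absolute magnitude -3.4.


d = 10^((m - M + 5)/5) = 10^((1.9 - -3.4 + 5)/5) = 114.8154

114.8154 pc


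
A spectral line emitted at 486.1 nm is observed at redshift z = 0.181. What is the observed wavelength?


lam_obs = lam_emit * (1 + z) = 486.1 * (1 + 0.181) = 574.0841

574.0841 nm


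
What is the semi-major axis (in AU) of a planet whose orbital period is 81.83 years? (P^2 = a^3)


a = P^(2/3) = 81.83^(2/3) = 18.8484

18.8484 AU


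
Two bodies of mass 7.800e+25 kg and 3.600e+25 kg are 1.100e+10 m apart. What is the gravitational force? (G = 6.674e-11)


F = G*m1*m2/r^2 = 6.674e-11 * 7.800e+25 * 3.600e+25 / (1.100e+10)^2 = 6.674e-11 * 2.808e+51 / 1.210e+20 = 1.549e+21

1.549e+21 N


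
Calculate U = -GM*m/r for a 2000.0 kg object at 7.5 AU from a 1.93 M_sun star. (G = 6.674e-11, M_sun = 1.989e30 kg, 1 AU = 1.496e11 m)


M = 1.93 * 1.989e30 kg = 3.83877e+30 kg; r = 7.5 AU * 1.496e11 m/AU = 1.122e+12 m. U = -GM*m/r = -(6.674e-11 * 3.83877e+30 * 2000.0) / 1.122e+12 = -4.567e+11

-4.567e+11 J


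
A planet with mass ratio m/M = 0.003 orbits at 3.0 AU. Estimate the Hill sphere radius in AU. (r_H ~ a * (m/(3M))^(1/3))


r_H = a * (m/3M)^(1/3) = 3.0 * (0.003/3)^(1/3) = 0.3

0.3 AU


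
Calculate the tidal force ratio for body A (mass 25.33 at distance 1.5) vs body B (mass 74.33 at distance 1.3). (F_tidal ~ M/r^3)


Ratio = (M1/r1^3) / (M2/r2^3) = (25.33/1.5^3) / (74.33/1.3^3) = 0.2218

0.2218


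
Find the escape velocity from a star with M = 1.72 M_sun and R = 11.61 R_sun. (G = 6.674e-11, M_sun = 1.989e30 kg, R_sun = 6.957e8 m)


M = 1.72 * 1.989e30 kg = 3.42108e+30 kg; R = 11.61 * 6.957e8 m = 8.077077e+09 m. v_esc = sqrt(2GM/R) = sqrt(2 * 6.674e-11 * 3.42108e+30 / 8.077077e+09) = 237773.0356

237773.0356 m/s


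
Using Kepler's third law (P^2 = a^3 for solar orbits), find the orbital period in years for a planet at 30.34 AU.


P = a^(3/2) = 30.34^1.5 = 167.1181

167.1181 years


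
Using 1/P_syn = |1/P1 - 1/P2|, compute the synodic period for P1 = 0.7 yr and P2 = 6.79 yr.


1/P_syn = |1/P1 - 1/P2| = |1/0.7 - 1/6.79| => P_syn = 0.7805

0.7805 years


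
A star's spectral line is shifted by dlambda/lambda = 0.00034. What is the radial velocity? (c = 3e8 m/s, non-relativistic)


v = (dlambda/lambda) * c = 0.00034 * 3e8 = 102000.0

102000.0 m/s


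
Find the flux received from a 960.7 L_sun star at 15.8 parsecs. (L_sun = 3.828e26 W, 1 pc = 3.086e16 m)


F = L / (4*pi*d^2) = 3.678e+29 / (4*pi*(4.876e+17)^2) = 1.231e-07

1.231e-07 W/m^2


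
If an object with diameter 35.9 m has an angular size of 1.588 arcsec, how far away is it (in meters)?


D = size / theta_rad, theta_rad = 1.588 * pi/(180*3600) = 7.699e-06, D = 4.663e+06

4.663e+06 m


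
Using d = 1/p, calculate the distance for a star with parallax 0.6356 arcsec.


d = 1/p = 1/0.6356 = 1.5733

1.5733 pc


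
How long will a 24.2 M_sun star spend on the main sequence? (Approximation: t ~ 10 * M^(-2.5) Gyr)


t = 10 * M^(-2.5) = 10 * 24.2^(-2.5) = 0.0035

0.0035 Gyr


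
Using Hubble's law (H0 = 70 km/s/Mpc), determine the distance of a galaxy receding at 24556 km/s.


d = v / H0 = 24556 / 70 = 350.8

350.8 Mpc


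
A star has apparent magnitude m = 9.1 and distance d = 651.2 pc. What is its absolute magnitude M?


M = m - 5*log10(d) + 5 = 9.1 - 5*log10(651.2) + 5 = 0.0314

0.0314


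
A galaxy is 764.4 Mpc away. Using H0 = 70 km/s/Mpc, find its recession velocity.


v = H0 * d = 70 * 764.4 = 53508.0

53508.0 km/s


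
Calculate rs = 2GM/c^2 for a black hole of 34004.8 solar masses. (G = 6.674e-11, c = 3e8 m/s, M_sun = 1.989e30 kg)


M = 34004.8 * 1.989e30 kg = 6.76355472e+34 kg. rs = 2GM/c^2 = 2 * 6.674e-11 * 6.76355472e+34 / (3e8)^2 = 1.003e+08

1.003e+08 m


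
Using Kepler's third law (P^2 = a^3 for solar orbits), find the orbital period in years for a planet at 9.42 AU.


P = a^(3/2) = 9.42^1.5 = 28.9119

28.9119 years


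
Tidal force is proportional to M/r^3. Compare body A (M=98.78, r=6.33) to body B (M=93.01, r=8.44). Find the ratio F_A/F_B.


Ratio = (M1/r1^3) / (M2/r2^3) = (98.78/6.33^3) / (93.01/8.44^3) = 2.5174

2.5174


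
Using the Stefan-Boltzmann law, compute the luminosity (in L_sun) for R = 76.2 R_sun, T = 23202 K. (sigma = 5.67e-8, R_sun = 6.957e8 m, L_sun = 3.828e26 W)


R = 76.2 * 6.957e8 m = 5.301234e+10 m. L = 4*pi*R^2*sigma*T^4 = 4*pi*(5.301234e+10)^2 * 5.67e-8 * 23202^4 = 5.80294644e+32 W. L/L_sun = 5.80294644e+32 / 3.828e26 = 1.516e+06

1.516e+06 L_sun


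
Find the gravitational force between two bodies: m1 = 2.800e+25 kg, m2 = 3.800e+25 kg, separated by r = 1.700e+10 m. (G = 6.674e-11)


F = G*m1*m2/r^2 = 6.674e-11 * 2.800e+25 * 3.800e+25 / (1.700e+10)^2 = 6.674e-11 * 1.064e+51 / 2.890e+20 = 2.457e+20

2.457e+20 N


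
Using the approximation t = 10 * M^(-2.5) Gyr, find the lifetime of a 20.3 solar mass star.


t = 10 * M^(-2.5) = 10 * 20.3^(-2.5) = 0.0054

0.0054 Gyr


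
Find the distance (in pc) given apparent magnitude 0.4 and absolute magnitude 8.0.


d = 10^((m - M + 5)/5) = 10^((0.4 - 8.0 + 5)/5) = 0.302

0.302 pc


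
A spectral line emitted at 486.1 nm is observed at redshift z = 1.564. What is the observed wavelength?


lam_obs = lam_emit * (1 + z) = 486.1 * (1 + 1.564) = 1246.3604

1246.3604 nm


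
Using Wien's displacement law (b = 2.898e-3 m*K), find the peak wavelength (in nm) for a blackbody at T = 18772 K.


lam_max = b / T = 2.898e-3 / 18772 = 1.544e-07 m = 154.3789 nm

154.3789 nm


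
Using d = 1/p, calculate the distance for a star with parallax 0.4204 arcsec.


d = 1/p = 1/0.4204 = 2.3787

2.3787 pc


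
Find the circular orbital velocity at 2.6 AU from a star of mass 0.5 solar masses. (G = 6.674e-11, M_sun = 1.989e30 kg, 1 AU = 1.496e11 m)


v = sqrt(GM/r) = sqrt(6.674e-11 * 9.945e+29 / 3.890e+11) = 13063.0029

13063.0029 m/s


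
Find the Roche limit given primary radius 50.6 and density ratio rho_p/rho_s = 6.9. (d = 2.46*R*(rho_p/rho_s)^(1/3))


d_Roche = 2.46 * 50.6 * 6.9^(1/3) = 236.9747

236.9747


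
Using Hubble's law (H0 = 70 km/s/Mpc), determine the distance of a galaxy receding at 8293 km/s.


d = v / H0 = 8293 / 70 = 118.4714

118.4714 Mpc


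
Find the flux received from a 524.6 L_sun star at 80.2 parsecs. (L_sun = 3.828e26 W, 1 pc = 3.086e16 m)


F = L / (4*pi*d^2) = 2.008e+29 / (4*pi*(2.475e+18)^2) = 2.609e-09

2.609e-09 W/m^2


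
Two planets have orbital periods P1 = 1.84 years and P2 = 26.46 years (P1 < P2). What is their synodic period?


1/P_syn = |1/P1 - 1/P2| = |1/1.84 - 1/26.46| => P_syn = 1.9775

1.9775 years


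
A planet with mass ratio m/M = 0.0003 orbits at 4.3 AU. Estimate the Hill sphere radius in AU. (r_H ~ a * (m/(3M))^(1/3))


r_H = a * (m/3M)^(1/3) = 4.3 * (0.0003/3)^(1/3) = 0.1996

0.1996 AU


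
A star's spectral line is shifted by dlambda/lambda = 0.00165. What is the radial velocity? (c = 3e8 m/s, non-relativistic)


v = (dlambda/lambda) * c = 0.00165 * 3e8 = 495000.0

495000.0 m/s


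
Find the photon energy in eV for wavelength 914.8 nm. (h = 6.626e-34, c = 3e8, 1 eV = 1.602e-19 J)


E = hc/lambda = 6.626e-34 * 3e8 / 9.148e-07 = 2.173e-19 J = 1.3564 eV

1.3564 eV


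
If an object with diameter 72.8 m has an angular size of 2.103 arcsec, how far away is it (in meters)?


D = size / theta_rad, theta_rad = 2.103 * pi/(180*3600) = 1.020e-05, D = 7.140e+06

7.140e+06 m


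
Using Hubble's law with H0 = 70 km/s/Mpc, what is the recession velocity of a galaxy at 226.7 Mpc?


v = H0 * d = 70 * 226.7 = 15869.0

15869.0 km/s


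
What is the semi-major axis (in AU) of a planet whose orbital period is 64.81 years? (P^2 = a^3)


a = P^(2/3) = 64.81^(2/3) = 16.1347

16.1347 AU


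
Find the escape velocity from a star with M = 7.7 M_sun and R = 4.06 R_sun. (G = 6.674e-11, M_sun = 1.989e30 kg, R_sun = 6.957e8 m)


M = 7.7 * 1.989e30 kg = 1.53153e+31 kg; R = 4.06 * 6.957e8 m = 2.824542e+09 m. v_esc = sqrt(2GM/R) = sqrt(2 * 6.674e-11 * 1.53153e+31 / 2.824542e+09) = 850739.9643

850739.9643 m/s


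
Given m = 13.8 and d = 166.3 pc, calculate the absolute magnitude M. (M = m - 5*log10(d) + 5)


M = m - 5*log10(d) + 5 = 13.8 - 5*log10(166.3) + 5 = 7.6955

7.6955


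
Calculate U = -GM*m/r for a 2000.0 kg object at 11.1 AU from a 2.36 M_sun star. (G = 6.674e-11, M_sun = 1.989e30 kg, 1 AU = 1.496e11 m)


M = 2.36 * 1.989e30 kg = 4.69404e+30 kg; r = 11.1 AU * 1.496e11 m/AU = 1.66056e+12 m. U = -GM*m/r = -(6.674e-11 * 4.69404e+30 * 2000.0) / 1.66056e+12 = -3.773e+11

-3.773e+11 J


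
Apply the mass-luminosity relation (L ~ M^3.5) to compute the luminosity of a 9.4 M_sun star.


L/L_sun = (M/M_sun)^3.5 = 9.4^3.5 = 2546.5223

2546.5223 L_sun


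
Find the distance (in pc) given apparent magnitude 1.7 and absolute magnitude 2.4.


d = 10^((m - M + 5)/5) = 10^((1.7 - 2.4 + 5)/5) = 7.2444

7.2444 pc


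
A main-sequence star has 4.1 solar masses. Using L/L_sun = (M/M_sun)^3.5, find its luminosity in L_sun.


L/L_sun = (M/M_sun)^3.5 = 4.1^3.5 = 139.5544

139.5544 L_sun


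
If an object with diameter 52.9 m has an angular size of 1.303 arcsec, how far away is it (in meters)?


D = size / theta_rad, theta_rad = 1.303 * pi/(180*3600) = 6.317e-06, D = 8.374e+06

8.374e+06 m


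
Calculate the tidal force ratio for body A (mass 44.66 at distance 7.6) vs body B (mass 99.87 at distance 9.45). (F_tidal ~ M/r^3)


Ratio = (M1/r1^3) / (M2/r2^3) = (44.66/7.6^3) / (99.87/9.45^3) = 0.8597

0.8597


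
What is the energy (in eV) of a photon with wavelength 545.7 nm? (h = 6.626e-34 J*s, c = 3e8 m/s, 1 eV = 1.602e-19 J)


E = hc/lambda = 6.626e-34 * 3e8 / 5.457e-07 = 3.643e-19 J = 2.2738 eV

2.2738 eV


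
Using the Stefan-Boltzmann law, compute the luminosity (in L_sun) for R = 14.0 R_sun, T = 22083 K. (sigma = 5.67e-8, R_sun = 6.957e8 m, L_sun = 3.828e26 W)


R = 14.0 * 6.957e8 m = 9.7398e+09 m. L = 4*pi*R^2*sigma*T^4 = 4*pi*(9.7398e+09)^2 * 5.67e-8 * 22083^4 = 1.607404911e+31 W. L/L_sun = 1.607404911e+31 / 3.828e26 = 41990.7239

41990.7239 L_sun


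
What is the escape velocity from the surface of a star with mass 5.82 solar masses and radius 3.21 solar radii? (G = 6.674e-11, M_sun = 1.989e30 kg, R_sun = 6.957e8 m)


M = 5.82 * 1.989e30 kg = 1.157598e+31 kg; R = 3.21 * 6.957e8 m = 2.233197e+09 m. v_esc = sqrt(2GM/R) = sqrt(2 * 6.674e-11 * 1.157598e+31 / 2.233197e+09) = 831808.7126

831808.7126 m/s


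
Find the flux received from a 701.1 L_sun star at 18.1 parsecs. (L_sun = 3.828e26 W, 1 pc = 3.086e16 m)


F = L / (4*pi*d^2) = 2.684e+29 / (4*pi*(5.586e+17)^2) = 6.845e-08

6.845e-08 W/m^2


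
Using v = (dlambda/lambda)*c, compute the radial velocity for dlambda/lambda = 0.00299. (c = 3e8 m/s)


v = (dlambda/lambda) * c = 0.00299 * 3e8 = 897000.0

897000.0 m/s


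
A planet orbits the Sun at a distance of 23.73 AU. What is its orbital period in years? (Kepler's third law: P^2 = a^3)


P = a^(3/2) = 23.73^1.5 = 115.597

115.597 years


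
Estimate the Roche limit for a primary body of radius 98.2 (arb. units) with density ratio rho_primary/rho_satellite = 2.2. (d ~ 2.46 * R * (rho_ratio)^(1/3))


d_Roche = 2.46 * 98.2 * 2.2^(1/3) = 314.1865

314.1865


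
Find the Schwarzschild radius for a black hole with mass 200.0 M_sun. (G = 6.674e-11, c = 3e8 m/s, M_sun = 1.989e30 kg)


M = 200.0 * 1.989e30 kg = 3.978e+32 kg. rs = 2GM/c^2 = 2 * 6.674e-11 * 3.978e+32 / (3e8)^2 = 589981.6

589981.6 m


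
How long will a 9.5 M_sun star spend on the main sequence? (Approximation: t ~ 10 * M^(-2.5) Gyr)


t = 10 * M^(-2.5) = 10 * 9.5^(-2.5) = 0.0359

0.0359 Gyr


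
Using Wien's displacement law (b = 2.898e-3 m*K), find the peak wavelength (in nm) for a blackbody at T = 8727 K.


lam_max = b / T = 2.898e-3 / 8727 = 3.321e-07 m = 332.0729 nm

332.0729 nm


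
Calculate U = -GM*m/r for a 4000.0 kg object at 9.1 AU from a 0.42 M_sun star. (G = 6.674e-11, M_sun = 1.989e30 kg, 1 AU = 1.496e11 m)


M = 0.42 * 1.989e30 kg = 8.3538e+29 kg; r = 9.1 AU * 1.496e11 m/AU = 1.36136e+12 m. U = -GM*m/r = -(6.674e-11 * 8.3538e+29 * 4000.0) / 1.36136e+12 = -1.638e+11

-1.638e+11 J


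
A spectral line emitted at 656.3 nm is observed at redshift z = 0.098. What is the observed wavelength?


lam_obs = lam_emit * (1 + z) = 656.3 * (1 + 0.098) = 720.6174

720.6174 nm


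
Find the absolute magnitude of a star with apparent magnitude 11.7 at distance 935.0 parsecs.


M = m - 5*log10(d) + 5 = 11.7 - 5*log10(935.0) + 5 = 1.8459

1.8459


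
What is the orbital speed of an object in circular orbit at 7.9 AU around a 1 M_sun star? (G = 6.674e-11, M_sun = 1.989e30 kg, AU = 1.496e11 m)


v = sqrt(GM/r) = sqrt(6.674e-11 * 1.989e+30 / 1.182e+12) = 10598.1766

10598.1766 m/s


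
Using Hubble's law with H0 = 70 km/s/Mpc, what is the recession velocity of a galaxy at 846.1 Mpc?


v = H0 * d = 70 * 846.1 = 59227.0

59227.0 km/s


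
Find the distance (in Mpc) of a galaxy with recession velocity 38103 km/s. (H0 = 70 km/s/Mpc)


d = v / H0 = 38103 / 70 = 544.3286

544.3286 Mpc


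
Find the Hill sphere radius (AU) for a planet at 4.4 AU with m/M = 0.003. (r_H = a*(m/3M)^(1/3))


r_H = a * (m/3M)^(1/3) = 4.4 * (0.003/3)^(1/3) = 0.44

0.44 AU


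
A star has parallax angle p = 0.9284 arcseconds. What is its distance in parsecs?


d = 1/p = 1/0.9284 = 1.0771

1.0771 pc


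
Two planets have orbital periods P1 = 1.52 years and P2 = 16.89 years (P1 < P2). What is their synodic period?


1/P_syn = |1/P1 - 1/P2| = |1/1.52 - 1/16.89| => P_syn = 1.6703

1.6703 years


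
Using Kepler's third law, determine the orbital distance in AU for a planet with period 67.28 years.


a = P^(2/3) = 67.28^(2/3) = 16.5421

16.5421 AU


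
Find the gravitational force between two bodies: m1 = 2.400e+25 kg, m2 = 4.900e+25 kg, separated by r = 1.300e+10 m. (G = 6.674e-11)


F = G*m1*m2/r^2 = 6.674e-11 * 2.400e+25 * 4.900e+25 / (1.300e+10)^2 = 6.674e-11 * 1.176e+51 / 1.690e+20 = 4.644e+20

4.644e+20 N


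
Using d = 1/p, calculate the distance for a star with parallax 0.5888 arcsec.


d = 1/p = 1/0.5888 = 1.6984

1.6984 pc


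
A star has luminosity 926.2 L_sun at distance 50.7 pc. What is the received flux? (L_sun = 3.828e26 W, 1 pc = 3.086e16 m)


F = L / (4*pi*d^2) = 3.545e+29 / (4*pi*(1.565e+18)^2) = 1.153e-08

1.153e-08 W/m^2


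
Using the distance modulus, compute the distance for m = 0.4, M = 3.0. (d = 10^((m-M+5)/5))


d = 10^((m - M + 5)/5) = 10^((0.4 - 3.0 + 5)/5) = 3.02

3.02 pc


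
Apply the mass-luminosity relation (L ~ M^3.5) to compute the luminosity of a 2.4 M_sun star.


L/L_sun = (M/M_sun)^3.5 = 2.4^3.5 = 21.416

21.416 L_sun


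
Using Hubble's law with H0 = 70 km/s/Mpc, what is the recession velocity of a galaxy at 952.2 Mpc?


v = H0 * d = 70 * 952.2 = 66654.0

66654.0 km/s


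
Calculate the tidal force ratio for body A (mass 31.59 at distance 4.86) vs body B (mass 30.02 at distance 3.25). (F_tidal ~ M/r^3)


Ratio = (M1/r1^3) / (M2/r2^3) = (31.59/4.86^3) / (30.02/3.25^3) = 0.3147

0.3147


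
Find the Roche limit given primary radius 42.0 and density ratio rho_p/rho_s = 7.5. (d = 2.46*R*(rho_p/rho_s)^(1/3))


d_Roche = 2.46 * 42.0 * 7.5^(1/3) = 202.2421

202.2421


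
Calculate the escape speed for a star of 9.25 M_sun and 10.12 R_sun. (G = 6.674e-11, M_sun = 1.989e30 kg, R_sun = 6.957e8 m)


M = 9.25 * 1.989e30 kg = 1.839825e+31 kg; R = 10.12 * 6.957e8 m = 7.040484e+09 m. v_esc = sqrt(2GM/R) = sqrt(2 * 6.674e-11 * 1.839825e+31 / 7.040484e+09) = 590602.2525

590602.2525 m/s


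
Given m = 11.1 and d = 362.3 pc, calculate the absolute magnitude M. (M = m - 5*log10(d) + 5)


M = m - 5*log10(d) + 5 = 11.1 - 5*log10(362.3) + 5 = 3.3047

3.3047


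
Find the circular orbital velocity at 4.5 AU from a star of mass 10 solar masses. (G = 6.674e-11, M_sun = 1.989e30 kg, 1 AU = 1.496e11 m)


v = sqrt(GM/r) = sqrt(6.674e-11 * 1.989e+31 / 6.732e+11) = 44405.6712

44405.6712 m/s


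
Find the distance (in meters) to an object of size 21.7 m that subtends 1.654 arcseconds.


D = size / theta_rad, theta_rad = 1.654 * pi/(180*3600) = 8.019e-06, D = 2.706e+06

2.706e+06 m


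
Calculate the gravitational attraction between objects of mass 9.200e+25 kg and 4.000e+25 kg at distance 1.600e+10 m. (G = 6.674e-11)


F = G*m1*m2/r^2 = 6.674e-11 * 9.200e+25 * 4.000e+25 / (1.600e+10)^2 = 6.674e-11 * 3.680e+51 / 2.560e+20 = 9.594e+20

9.594e+20 N


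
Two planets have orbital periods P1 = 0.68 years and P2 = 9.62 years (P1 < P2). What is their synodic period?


1/P_syn = |1/P1 - 1/P2| = |1/0.68 - 1/9.62| => P_syn = 0.7317

0.7317 years


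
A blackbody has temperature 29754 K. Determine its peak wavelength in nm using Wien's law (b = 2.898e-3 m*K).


lam_max = b / T = 2.898e-3 / 29754 = 9.740e-08 m = 97.3987 nm

97.3987 nm


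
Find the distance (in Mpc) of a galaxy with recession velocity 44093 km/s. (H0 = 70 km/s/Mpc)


d = v / H0 = 44093 / 70 = 629.9

629.9 Mpc


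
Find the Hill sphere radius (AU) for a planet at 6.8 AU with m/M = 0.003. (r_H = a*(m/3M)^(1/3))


r_H = a * (m/3M)^(1/3) = 6.8 * (0.003/3)^(1/3) = 0.68

0.68 AU


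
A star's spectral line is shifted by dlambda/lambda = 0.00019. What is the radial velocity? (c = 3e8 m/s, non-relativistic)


v = (dlambda/lambda) * c = 0.00019 * 3e8 = 57000.0

57000.0 m/s


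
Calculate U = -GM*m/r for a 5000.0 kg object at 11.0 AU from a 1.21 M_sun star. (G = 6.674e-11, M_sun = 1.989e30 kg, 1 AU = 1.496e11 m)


M = 1.21 * 1.989e30 kg = 2.40669e+30 kg; r = 11.0 AU * 1.496e11 m/AU = 1.6456e+12 m. U = -GM*m/r = -(6.674e-11 * 2.40669e+30 * 5000.0) / 1.6456e+12 = -4.880e+11

-4.880e+11 J


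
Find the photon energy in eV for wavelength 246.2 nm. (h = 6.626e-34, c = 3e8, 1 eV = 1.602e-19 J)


E = hc/lambda = 6.626e-34 * 3e8 / 2.462e-07 = 8.074e-19 J = 5.0399 eV

5.0399 eV


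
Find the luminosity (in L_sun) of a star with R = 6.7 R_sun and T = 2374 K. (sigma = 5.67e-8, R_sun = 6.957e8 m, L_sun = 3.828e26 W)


R = 6.7 * 6.957e8 m = 4.66119e+09 m. L = 4*pi*R^2*sigma*T^4 = 4*pi*(4.66119e+09)^2 * 5.67e-8 * 2374^4 = 4.917103994e+26 W. L/L_sun = 4.917103994e+26 / 3.828e26 = 1.2845

1.2845 L_sun


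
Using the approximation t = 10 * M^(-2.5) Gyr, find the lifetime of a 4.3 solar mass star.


t = 10 * M^(-2.5) = 10 * 4.3^(-2.5) = 0.2608

0.2608 Gyr


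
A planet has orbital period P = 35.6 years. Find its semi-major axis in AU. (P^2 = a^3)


a = P^(2/3) = 35.6^(2/3) = 10.8218

10.8218 AU


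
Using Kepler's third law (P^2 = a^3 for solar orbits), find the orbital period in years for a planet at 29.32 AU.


P = a^(3/2) = 29.32^1.5 = 158.7618

158.7618 years


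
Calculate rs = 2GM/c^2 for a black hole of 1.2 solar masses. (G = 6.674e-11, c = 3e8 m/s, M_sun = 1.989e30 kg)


M = 1.2 * 1.989e30 kg = 2.3868e+30 kg. rs = 2GM/c^2 = 2 * 6.674e-11 * 2.3868e+30 / (3e8)^2 = 3539.8896

3539.8896 m


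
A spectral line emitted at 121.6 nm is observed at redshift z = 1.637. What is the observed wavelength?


lam_obs = lam_emit * (1 + z) = 121.6 * (1 + 1.637) = 320.6592

320.6592 nm


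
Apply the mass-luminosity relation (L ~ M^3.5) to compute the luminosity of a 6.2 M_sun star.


L/L_sun = (M/M_sun)^3.5 = 6.2^3.5 = 593.4319

593.4319 L_sun


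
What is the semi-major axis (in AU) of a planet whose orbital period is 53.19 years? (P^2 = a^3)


a = P^(2/3) = 53.19^(2/3) = 14.1434

14.1434 AU


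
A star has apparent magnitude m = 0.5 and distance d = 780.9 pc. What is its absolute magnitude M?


M = m - 5*log10(d) + 5 = 0.5 - 5*log10(780.9) + 5 = -8.963

-8.963


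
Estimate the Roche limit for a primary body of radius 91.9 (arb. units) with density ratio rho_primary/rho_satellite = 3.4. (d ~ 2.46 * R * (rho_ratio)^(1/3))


d_Roche = 2.46 * 91.9 * 3.4^(1/3) = 339.9463

339.9463


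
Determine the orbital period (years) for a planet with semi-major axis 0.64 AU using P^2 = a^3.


P = a^(3/2) = 0.64^1.5 = 0.512

0.512 years


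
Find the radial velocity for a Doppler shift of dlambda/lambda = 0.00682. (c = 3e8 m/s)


v = (dlambda/lambda) * c = 0.00682 * 3e8 = 2.046e+06

2.046e+06 m/s


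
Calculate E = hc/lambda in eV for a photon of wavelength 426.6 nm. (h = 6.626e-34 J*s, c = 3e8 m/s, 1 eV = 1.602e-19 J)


E = hc/lambda = 6.626e-34 * 3e8 / 4.266e-07 = 4.660e-19 J = 2.9086 eV

2.9086 eV


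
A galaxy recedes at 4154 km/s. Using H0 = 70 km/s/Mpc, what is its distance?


d = v / H0 = 4154 / 70 = 59.3429

59.3429 Mpc


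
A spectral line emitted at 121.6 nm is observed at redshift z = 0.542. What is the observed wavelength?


lam_obs = lam_emit * (1 + z) = 121.6 * (1 + 0.542) = 187.5072

187.5072 nm


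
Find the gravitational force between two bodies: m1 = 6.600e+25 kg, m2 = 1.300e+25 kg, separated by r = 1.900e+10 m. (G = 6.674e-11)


F = G*m1*m2/r^2 = 6.674e-11 * 6.600e+25 * 1.300e+25 / (1.900e+10)^2 = 6.674e-11 * 8.580e+50 / 3.610e+20 = 1.586e+20

1.586e+20 N


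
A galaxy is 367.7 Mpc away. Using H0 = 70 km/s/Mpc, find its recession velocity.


v = H0 * d = 70 * 367.7 = 25739.0

25739.0 km/s


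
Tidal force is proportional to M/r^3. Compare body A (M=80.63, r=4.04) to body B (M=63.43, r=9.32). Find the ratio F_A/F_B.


Ratio = (M1/r1^3) / (M2/r2^3) = (80.63/4.04^3) / (63.43/9.32^3) = 15.6065

15.6065


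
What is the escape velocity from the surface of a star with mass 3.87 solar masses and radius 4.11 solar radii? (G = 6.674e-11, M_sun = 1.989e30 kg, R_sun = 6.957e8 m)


M = 3.87 * 1.989e30 kg = 7.69743e+30 kg; R = 4.11 * 6.957e8 m = 2.859327e+09 m. v_esc = sqrt(2GM/R) = sqrt(2 * 6.674e-11 * 7.69743e+30 / 2.859327e+09) = 599444.6113

599444.6113 m/s


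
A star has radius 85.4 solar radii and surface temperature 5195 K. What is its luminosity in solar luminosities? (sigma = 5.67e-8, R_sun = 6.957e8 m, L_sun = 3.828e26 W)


R = 85.4 * 6.957e8 m = 5.941278e+10 m. L = 4*pi*R^2*sigma*T^4 = 4*pi*(5.941278e+10)^2 * 5.67e-8 * 5195^4 = 1.831870962e+30 W. L/L_sun = 1.831870962e+30 / 3.828e26 = 4785.4518

4785.4518 L_sun


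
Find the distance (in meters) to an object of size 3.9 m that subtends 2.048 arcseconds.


D = size / theta_rad, theta_rad = 2.048 * pi/(180*3600) = 9.929e-06, D = 392789.426

392789.426 m


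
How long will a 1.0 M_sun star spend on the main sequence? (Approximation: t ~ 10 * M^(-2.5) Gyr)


t = 10 * M^(-2.5) = 10 * 1.0^(-2.5) = 10.0

10.0 Gyr


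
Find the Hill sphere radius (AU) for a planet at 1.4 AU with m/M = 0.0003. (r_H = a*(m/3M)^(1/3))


r_H = a * (m/3M)^(1/3) = 1.4 * (0.0003/3)^(1/3) = 0.065

0.065 AU


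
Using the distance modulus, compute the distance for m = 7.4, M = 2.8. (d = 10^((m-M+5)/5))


d = 10^((m - M + 5)/5) = 10^((7.4 - 2.8 + 5)/5) = 83.1764

83.1764 pc


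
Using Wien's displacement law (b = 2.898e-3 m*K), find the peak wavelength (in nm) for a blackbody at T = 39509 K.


lam_max = b / T = 2.898e-3 / 39509 = 7.335e-08 m = 73.3504 nm

73.3504 nm


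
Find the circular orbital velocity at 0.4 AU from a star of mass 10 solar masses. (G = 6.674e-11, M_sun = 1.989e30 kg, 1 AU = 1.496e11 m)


v = sqrt(GM/r) = sqrt(6.674e-11 * 1.989e+31 / 5.984e+10) = 148941.1491

148941.1491 m/s


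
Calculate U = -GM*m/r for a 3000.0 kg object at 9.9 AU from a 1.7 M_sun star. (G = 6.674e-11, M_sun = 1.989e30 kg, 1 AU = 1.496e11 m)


M = 1.7 * 1.989e30 kg = 3.3813e+30 kg; r = 9.9 AU * 1.496e11 m/AU = 1.48104e+12 m. U = -GM*m/r = -(6.674e-11 * 3.3813e+30 * 3000.0) / 1.48104e+12 = -4.571e+11

-4.571e+11 J


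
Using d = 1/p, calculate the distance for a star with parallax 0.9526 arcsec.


d = 1/p = 1/0.9526 = 1.0498

1.0498 pc


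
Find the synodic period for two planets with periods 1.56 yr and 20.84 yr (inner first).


1/P_syn = |1/P1 - 1/P2| = |1/1.56 - 1/20.84| => P_syn = 1.6862

1.6862 years


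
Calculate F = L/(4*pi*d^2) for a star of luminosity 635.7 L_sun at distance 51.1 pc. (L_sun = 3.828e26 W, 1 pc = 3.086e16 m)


F = L / (4*pi*d^2) = 2.433e+29 / (4*pi*(1.577e+18)^2) = 7.787e-09

7.787e-09 W/m^2
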